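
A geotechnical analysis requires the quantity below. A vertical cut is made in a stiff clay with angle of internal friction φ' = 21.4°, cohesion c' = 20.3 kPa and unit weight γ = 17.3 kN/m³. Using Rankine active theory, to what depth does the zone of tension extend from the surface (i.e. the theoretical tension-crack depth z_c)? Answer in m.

3.44 m

K_a = tan²(45° − 21.4°/2) = 0.4653; √K_a = 0.6822.
The active pressure is zero where K_a γ z = 2c√K_a, so z_c = 2c/(γ√K_a) = 2×20.3/(17.3×0.6822) = 3.440 m.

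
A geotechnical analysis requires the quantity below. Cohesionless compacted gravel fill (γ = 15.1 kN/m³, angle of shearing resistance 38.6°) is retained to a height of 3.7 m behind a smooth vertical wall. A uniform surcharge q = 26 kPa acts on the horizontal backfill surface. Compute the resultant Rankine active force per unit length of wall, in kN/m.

K_a = tan²(45° − φ/2) = 0.2316.
Soil triangle: ½ K_a γ H² = 0.5×0.2316×15.1×3.7² = 23.94 kN/m.
Surcharge rectangle: K_a q H = 0.2316×26×3.7 = 22.28 kN/m.
Total = 23.94 + 22.28 = 46.22 kN/m.

46.2 kN/m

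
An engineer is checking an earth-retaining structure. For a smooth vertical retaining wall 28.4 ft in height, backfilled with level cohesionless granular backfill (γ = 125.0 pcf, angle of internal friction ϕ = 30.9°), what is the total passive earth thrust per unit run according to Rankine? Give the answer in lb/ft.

157000 lb/ft

K_p = tan²(45° + φ/2) = 3.111.
P_p = ½ K_p γ H² = 0.5 × 3.111 × 125.0 × 28.4² = 156800 lb/ft.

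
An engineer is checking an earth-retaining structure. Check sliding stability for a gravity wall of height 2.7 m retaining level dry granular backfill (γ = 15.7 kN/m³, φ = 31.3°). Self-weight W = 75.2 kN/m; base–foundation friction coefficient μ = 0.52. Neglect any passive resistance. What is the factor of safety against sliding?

K_a = tan²(45° − 31.3°/2) = 0.3162.
P_a = ½K_aγH² = 0.5×0.3162×15.7×2.7² = 18.10 kN/m, acting at H/3 = 0.9000 m above the base.
FS_sliding = μW / P_a = 0.52×75.2 / 18.10 = 2.161.

2.16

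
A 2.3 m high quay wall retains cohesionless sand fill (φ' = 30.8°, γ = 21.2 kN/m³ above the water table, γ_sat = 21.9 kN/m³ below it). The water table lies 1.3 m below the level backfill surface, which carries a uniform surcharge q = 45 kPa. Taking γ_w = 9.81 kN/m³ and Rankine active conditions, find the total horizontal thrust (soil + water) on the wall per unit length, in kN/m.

K_a = tan²(45° − φ/2) = 0.3227.
γ' = 21.9 − 9.81 = 12.09 kN/m³. h₂ = H − d_w = 1.0 m.
σ'_h: at surface K_a·q = 14.52; at WT K_a(q+γd_w) = 23.42; at base K_a(q+γd_w+γ'h₂) = 27.32 kPa.
P₁ = ½(14.52+23.42)×1.3 = 24.66; P₂ = ½(23.42+27.32)×1.0 = 25.37; P_w = ½γ_w h₂² = 4.905.
Total = 24.66+25.37+4.905 = 54.93 kN/m.

54.9 kN/m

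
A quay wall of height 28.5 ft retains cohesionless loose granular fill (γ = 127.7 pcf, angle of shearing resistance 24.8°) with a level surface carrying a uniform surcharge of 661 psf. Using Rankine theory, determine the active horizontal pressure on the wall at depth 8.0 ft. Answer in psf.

688 psf

K_a = (1 − sin φ)/(1 + sin φ) = 0.4090.
σ_v = γz + q = 127.7 × 8.0 + 661 = 1683 psf.
σ_h = K_a σ_v = 0.4090 × 1683 = 688.2 psf.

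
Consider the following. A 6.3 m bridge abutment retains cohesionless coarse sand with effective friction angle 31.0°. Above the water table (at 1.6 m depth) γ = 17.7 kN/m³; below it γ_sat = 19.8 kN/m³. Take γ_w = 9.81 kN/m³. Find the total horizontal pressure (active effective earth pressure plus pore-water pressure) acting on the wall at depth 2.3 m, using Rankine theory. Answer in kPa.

K_a = (1 − sin φ)/(1 + sin φ) = 0.3201.
γ' = 19.8 − 9.81 = 9.990 kN/m³.
Effective vertical stress at 2.3 m: σ'_v = 17.7×1.6 + 9.990×0.700 = 35.31 kPa.
σ'_h = K_a σ'_v = 0.3201 × 35.31 = 11.30 kPa; u = γ_w × 0.700 = 6.867 kPa.
Total σ_h = 11.30 + 6.867 = 18.17 kPa.

18.2 kPa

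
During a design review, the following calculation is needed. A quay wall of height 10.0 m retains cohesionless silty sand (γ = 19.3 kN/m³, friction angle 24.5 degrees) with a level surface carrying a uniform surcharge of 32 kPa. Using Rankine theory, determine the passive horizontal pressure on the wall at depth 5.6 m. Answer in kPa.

339 kPa

K_p = (1 + sin φ)/(1 − sin φ) = 2.417.
σ_v = γz + q = 19.3 × 5.6 + 32 = 140.1 kPa.
σ_h = K_p σ_v = 2.417 × 140.1 = 338.6 kPa.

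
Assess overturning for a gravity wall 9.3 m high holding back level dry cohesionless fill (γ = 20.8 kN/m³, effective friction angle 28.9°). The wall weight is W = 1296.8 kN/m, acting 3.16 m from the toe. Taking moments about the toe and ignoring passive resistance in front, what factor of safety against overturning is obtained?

K_a = tan²(45° − 28.9°/2) = 0.3484.
P_a = ½K_aγH² = 0.5×0.3484×20.8×9.3² = 313.3 kN/m, acting at H/3 = 3.100 m above the base.
Overturning moment M_o = P_a × H/3 = 313.3 × 3.100 = 971.4.
Resisting moment M_r = W × 3.16 = 1296.8 × 3.16 = 4098.
FS_overturning = M_r/M_o = 4098/971.4 = 4.219.

4.22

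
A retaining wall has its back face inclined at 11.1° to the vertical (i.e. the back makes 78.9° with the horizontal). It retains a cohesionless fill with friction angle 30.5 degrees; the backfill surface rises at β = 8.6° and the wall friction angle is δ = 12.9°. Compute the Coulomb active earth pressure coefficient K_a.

0.432

K_a = sin²(α+φ) / [sin²α · sin(α−δ) · (1 + √{sin(φ+δ)sin(φ−β) / (sin(α−δ)sin(α+β))})²].
With α = 78.9°, φ = 30.5°, δ = 12.9°, β = 8.6°: K_a = 0.4321.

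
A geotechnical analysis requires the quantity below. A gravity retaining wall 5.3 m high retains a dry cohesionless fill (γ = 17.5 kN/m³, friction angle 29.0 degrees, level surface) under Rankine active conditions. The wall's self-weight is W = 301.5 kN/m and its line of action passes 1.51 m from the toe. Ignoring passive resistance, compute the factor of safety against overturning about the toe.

K_a = tan²(45° − 29.0°/2) = 0.3470.
P_a = ½K_aγH² = 0.5×0.3470×17.5×5.3² = 85.28 kN/m, acting at H/3 = 1.767 m above the base.
Overturning moment M_o = P_a × H/3 = 85.28 × 1.767 = 150.7.
Resisting moment M_r = W × 1.51 = 301.5 × 1.51 = 455.3.
FS_overturning = M_r/M_o = 455.3/150.7 = 3.022.

3.02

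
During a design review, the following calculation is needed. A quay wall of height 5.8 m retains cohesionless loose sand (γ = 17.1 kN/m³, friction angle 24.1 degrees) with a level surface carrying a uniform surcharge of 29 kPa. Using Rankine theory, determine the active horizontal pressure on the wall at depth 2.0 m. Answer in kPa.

K_a = (1 − sin φ)/(1 + sin φ) = 0.4201.
σ_v = γz + q = 17.1 × 2.0 + 29 = 63.20 kPa.
σ_h = K_a σ_v = 0.4201 × 63.20 = 26.55 kPa.

26.6 kPa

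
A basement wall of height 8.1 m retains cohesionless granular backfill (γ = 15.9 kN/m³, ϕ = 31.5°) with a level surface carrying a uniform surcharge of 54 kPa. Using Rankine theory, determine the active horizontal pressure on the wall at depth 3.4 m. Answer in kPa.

33.9 kPa

K_a = (1 − sin φ)/(1 + sin φ) = 0.3136.
σ_v = γz + q = 15.9 × 3.4 + 54 = 108.1 kPa.
σ_h = K_a σ_v = 0.3136 × 108.1 = 33.89 kPa.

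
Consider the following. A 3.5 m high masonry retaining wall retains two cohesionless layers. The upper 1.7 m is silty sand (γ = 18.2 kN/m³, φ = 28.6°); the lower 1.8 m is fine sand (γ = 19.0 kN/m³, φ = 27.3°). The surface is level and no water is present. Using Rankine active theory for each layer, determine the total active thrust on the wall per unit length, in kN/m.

K_a1 = tan²(45°−28.6°/2) = 0.3525; K_a2 = tan²(45°−27.3°/2) = 0.3711.
Layer 1: σ at base = K_a1 γ₁ h₁ = 10.91 kPa; P₁ = ½×10.91×1.7 = 9.272.
Layer 2: σ_v at top = γ₁h₁ = 30.94; σ_h top = K_a2×30.94 = 11.48; σ_h base = K_a2×(30.94+19.0×1.8) = 24.18.
P₂ = ½(11.48+24.18)×1.8 = 32.09. Total P_a = 9.272+32.09 = 41.36 kN/m.

41.4 kN/m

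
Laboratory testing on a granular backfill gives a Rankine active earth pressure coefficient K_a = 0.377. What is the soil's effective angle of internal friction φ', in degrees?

K_a = tan²(45° − φ/2) ⇒ 45° − φ/2 = arctan(√0.377) = 31.55°.
φ = 2(45° − 31.55°) = 26.90°.

26.9°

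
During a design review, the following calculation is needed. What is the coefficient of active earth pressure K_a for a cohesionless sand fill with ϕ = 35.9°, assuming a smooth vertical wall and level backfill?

0.261

K_a = tan²(45° − φ/2) = tan²(27.05°) = 0.2607.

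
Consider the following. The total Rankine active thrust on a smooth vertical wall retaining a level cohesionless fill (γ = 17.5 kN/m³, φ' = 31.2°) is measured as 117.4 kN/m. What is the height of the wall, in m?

6.50 m

K_a = 0.3175. P_a = ½ K_a γ H² ⇒ H = √(2P_a/(K_a γ)).
H = √(2×117.4/(0.3175×17.5)) = 6.501 m.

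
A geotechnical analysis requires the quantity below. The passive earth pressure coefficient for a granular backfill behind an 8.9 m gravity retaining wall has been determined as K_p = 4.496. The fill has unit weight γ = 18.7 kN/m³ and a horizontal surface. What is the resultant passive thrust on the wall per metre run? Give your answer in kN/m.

P = ½ K_p γ H² = 0.5 × 4.496 × 18.7 × 8.9² = 3330 kN/m.

3330 kN/m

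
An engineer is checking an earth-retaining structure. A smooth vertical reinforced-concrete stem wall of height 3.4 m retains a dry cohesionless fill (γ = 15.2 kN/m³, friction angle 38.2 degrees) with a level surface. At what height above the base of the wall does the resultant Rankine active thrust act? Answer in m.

K_a = 0.2358.
The pressure distribution is triangular, so the resultant acts at H/3 above the base = 3.4/3 = 1.133 m.

1.13 m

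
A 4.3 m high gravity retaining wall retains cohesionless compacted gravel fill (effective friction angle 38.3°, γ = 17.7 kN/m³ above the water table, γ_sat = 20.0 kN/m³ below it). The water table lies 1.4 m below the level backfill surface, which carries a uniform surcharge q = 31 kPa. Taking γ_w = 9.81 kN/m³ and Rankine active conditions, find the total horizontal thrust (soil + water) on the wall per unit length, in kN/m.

K_a = tan²(45° − φ/2) = 0.2347.
γ' = 20.0 − 9.81 = 10.19 kN/m³. h₂ = H − d_w = 2.9 m.
σ'_h: at surface K_a·q = 7.277; at WT K_a(q+γd_w) = 13.09; at base K_a(q+γd_w+γ'h₂) = 20.03 kPa.
P₁ = ½(7.277+13.09)×1.4 = 14.26; P₂ = ½(13.09+20.03)×2.9 = 48.03; P_w = ½γ_w h₂² = 41.25.
Total = 14.26+48.03+41.25 = 103.5 kN/m.

104 kN/m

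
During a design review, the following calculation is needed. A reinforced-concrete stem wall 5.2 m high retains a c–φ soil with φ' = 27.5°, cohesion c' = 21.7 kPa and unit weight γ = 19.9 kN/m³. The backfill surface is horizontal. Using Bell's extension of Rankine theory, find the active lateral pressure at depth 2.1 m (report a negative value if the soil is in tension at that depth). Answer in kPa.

K_a = (1 − sin φ)/(1 + sin φ) = 0.3682.
σ_a = K_a γ z − 2c√K_a = 0.3682×19.9×2.1 − 2×21.7×0.6068 = -10.95 kPa.

-10.9 kPa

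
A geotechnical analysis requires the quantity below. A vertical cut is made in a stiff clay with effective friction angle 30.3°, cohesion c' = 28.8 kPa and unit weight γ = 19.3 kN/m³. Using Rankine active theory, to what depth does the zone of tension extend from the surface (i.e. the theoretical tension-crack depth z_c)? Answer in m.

5.20 m

K_a = tan²(45° − 30.3°/2) = 0.3293; √K_a = 0.5739.
The active pressure is zero where K_a γ z = 2c√K_a, so z_c = 2c/(γ√K_a) = 2×28.8/(19.3×0.5739) = 5.201 m.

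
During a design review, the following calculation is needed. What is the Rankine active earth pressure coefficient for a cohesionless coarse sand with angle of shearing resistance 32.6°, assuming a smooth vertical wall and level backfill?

K_a = (1 − sin φ)/(1 + sin φ) = (1 − sin 32.6°)/(1 + sin 32.6°) = 0.2997.

0.300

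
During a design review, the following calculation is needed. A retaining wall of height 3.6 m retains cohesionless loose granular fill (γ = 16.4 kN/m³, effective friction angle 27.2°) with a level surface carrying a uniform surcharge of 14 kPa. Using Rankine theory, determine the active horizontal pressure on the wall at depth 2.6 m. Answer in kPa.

21.1 kPa

K_a = (1 − sin φ)/(1 + sin φ) = 0.3726.
σ_v = γz + q = 16.4 × 2.6 + 14 = 56.64 kPa.
σ_h = K_a σ_v = 0.3726 × 56.64 = 21.10 kPa.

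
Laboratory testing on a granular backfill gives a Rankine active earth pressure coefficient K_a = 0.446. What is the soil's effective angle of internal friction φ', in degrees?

22.5°

K_a = tan²(45° − φ/2) ⇒ 45° − φ/2 = arctan(√0.446) = 33.74°.
φ = 2(45° − 33.74°) = 22.53°.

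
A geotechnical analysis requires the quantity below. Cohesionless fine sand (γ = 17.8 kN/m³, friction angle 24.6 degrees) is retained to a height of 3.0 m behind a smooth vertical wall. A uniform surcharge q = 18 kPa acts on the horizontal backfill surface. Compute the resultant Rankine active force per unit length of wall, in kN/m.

55.3 kN/m

K_a = tan²(45° − φ/2) = 0.4121.
Soil triangle: ½ K_a γ H² = 0.5×0.4121×17.8×3.0² = 33.01 kN/m.
Surcharge rectangle: K_a q H = 0.4121×18×3.0 = 22.26 kN/m.
Total = 33.01 + 22.26 = 55.27 kN/m.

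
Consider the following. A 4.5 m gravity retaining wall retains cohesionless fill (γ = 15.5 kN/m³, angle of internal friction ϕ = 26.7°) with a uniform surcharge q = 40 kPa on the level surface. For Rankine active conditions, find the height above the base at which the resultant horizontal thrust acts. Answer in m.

1.90 m

K_a = 0.3800.
Triangular part P₁ = ½K_aγH² = 59.63 at H/3 = 1.500 m; rectangular part P₂ = K_a q H = 68.39 at H/2 = 2.250 m.
ȳ = (P₁·1.500 + P₂·2.250)/(P₁+P₂) = 1.901 m.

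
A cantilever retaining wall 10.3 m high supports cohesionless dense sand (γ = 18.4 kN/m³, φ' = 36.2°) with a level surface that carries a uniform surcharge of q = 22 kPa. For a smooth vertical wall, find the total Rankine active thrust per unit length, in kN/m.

K_a = tan²(45° − φ/2) = 0.2574.
Soil triangle: ½ K_a γ H² = 0.5×0.2574×18.4×10.3² = 251.2 kN/m.
Surcharge rectangle: K_a q H = 0.2574×22×10.3 = 58.32 kN/m.
Total = 251.2 + 58.32 = 309.5 kN/m.

310 kN/m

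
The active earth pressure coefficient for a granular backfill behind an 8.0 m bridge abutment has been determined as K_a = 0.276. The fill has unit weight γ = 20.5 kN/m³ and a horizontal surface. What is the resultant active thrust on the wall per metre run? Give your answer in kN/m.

181 kN/m

P = ½ K_a γ H² = 0.5 × 0.276 × 20.5 × 8.0² = 181.1 kN/m.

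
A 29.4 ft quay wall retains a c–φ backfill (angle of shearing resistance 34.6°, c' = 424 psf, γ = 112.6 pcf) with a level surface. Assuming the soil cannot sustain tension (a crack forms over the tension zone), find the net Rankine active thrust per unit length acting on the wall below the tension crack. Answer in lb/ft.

K_a = 0.2756; √K_a = 0.5250.
Tension-crack depth z_c = 2c/(γ√K_a) = 2×424/(112.6×0.5250) = 14.34 ft.
σ_a at base = K_a γ H − 2c√K_a = 0.2756×112.6×29.4 − 2×424×0.5250 = 467.3 psf.
P_a = ½ × 467.3 × (H − z_c) = 0.5×467.3×15.06 = 3517 lb/ft.

3520 lb/ft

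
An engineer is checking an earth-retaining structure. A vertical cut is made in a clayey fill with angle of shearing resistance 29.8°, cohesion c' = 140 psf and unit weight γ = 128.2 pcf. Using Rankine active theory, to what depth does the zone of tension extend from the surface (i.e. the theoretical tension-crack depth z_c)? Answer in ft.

K_a = tan²(45° − 29.8°/2) = 0.3360; √K_a = 0.5797.
The active pressure is zero where K_a γ z = 2c√K_a, so z_c = 2c/(γ√K_a) = 2×140/(128.2×0.5797) = 3.768 ft.

3.77 ft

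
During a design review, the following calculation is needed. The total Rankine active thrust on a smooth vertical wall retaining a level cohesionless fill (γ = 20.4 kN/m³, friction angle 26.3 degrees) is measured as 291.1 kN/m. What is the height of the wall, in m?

8.60 m

K_a = 0.3859. P_a = ½ K_a γ H² ⇒ H = √(2P_a/(K_a γ)).
H = √(2×291.1/(0.3859×20.4)) = 8.599 m.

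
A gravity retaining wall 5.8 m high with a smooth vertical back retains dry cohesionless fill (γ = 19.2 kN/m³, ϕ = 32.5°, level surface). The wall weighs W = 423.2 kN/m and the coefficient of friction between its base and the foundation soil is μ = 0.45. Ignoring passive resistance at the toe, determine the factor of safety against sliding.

1.96

K_a = tan²(45° − 32.5°/2) = 0.3010.
P_a = ½K_aγH² = 0.5×0.3010×19.2×5.8² = 97.20 kN/m, acting at H/3 = 1.933 m above the base.
FS_sliding = μW / P_a = 0.45×423.2 / 97.20 = 1.959.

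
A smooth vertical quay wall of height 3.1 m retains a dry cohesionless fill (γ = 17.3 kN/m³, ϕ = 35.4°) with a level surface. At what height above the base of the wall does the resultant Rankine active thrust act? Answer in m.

K_a = 0.2664.
The pressure distribution is triangular, so the resultant acts at H/3 above the base = 3.1/3 = 1.033 m.

1.03 m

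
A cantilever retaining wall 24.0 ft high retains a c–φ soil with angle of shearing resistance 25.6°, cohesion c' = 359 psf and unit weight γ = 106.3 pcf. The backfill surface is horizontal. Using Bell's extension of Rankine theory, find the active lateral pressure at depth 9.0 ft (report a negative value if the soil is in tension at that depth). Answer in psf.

K_a = (1 − sin φ)/(1 + sin φ) = 0.3966.
σ_a = K_a γ z − 2c√K_a = 0.3966×106.3×9.0 − 2×359×0.6297 = -72.76 psf.

-72.8 psf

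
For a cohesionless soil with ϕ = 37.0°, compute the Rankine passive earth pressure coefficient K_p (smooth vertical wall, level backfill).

4.02

K_p = (1 + sin φ)/(1 − sin φ) = tan²(45° + 37.0°/2) = 4.023.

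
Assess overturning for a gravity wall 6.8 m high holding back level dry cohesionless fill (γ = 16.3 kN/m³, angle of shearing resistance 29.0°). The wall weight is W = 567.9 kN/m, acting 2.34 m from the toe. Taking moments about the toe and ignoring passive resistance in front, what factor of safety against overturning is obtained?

K_a = tan²(45° − 29.0°/2) = 0.3470.
P_a = ½K_aγH² = 0.5×0.3470×16.3×6.8² = 130.8 kN/m, acting at H/3 = 2.267 m above the base.
Overturning moment M_o = P_a × H/3 = 130.8 × 2.267 = 296.4.
Resisting moment M_r = W × 2.34 = 567.9 × 2.34 = 1329.
FS_overturning = M_r/M_o = 1329/296.4 = 4.484.

4.48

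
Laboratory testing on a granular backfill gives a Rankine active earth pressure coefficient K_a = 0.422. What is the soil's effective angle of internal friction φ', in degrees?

K_a = tan²(45° − φ/2) ⇒ 45° − φ/2 = arctan(√0.422) = 33.01°.
φ = 2(45° − 33.01°) = 23.98°.

24.0°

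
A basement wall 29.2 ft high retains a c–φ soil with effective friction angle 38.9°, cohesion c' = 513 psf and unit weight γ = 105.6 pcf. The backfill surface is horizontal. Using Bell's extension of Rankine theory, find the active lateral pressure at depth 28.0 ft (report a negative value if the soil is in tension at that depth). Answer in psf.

185 psf

K_a = (1 − sin φ)/(1 + sin φ) = 0.2285.
σ_a = K_a γ z − 2c√K_a = 0.2285×105.6×28.0 − 2×513×0.4780 = 185.2 psf.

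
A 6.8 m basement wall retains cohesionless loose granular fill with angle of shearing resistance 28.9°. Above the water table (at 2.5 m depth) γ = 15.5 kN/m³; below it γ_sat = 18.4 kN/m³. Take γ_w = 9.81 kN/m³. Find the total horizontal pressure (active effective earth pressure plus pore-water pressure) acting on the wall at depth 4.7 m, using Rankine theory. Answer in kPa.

K_a = (1 − sin φ)/(1 + sin φ) = 0.3484.
γ' = 18.4 − 9.81 = 8.590 kN/m³.
Effective vertical stress at 4.7 m: σ'_v = 15.5×2.5 + 8.590×2.20 = 57.65 kPa.
σ'_h = K_a σ'_v = 0.3484 × 57.65 = 20.08 kPa; u = γ_w × 2.20 = 21.58 kPa.
Total σ_h = 20.08 + 21.58 = 41.66 kPa.

41.7 kPa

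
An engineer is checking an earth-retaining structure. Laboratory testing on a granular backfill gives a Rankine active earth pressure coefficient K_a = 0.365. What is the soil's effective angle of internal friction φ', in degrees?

K_a = tan²(45° − φ/2) ⇒ 45° − φ/2 = arctan(√0.365) = 31.14°.
φ = 2(45° − 31.14°) = 27.72°.

27.7°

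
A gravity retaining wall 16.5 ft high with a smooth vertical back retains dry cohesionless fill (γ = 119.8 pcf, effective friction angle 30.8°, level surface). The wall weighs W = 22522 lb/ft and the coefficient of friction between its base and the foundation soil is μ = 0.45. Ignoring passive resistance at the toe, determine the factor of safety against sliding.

K_a = tan²(45° − 30.8°/2) = 0.3227.
P_a = ½K_aγH² = 0.5×0.3227×119.8×16.5² = 5263 lb/ft, acting at H/3 = 5.500 ft above the base.
FS_sliding = μW / P_a = 0.45×22522 / 5263 = 1.926.

1.93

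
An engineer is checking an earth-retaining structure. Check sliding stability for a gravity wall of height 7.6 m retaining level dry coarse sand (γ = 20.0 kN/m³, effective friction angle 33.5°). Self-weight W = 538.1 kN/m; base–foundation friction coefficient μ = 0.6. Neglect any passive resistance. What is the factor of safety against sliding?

K_a = tan²(45° − 33.5°/2) = 0.2887.
P_a = ½K_aγH² = 0.5×0.2887×20.0×7.6² = 166.8 kN/m, acting at H/3 = 2.533 m above the base.
FS_sliding = μW / P_a = 0.6×538.1 / 166.8 = 1.936.

1.94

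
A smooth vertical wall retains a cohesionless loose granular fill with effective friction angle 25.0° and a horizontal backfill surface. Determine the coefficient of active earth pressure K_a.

0.406

K_a = tan²(45° − φ/2) = tan²(32.50°) = 0.4059.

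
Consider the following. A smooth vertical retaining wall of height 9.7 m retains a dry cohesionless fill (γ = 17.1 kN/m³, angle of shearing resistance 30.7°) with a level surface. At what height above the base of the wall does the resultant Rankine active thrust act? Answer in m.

K_a = 0.3240.
The pressure distribution is triangular, so the resultant acts at H/3 above the base = 9.7/3 = 3.233 m.

3.23 m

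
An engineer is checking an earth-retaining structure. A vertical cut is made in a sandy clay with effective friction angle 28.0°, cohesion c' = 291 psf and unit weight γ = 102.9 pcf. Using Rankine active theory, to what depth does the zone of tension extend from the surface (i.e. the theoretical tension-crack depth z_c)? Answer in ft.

9.41 ft

K_a = tan²(45° − 28.0°/2) = 0.3610; √K_a = 0.6009.
The active pressure is zero where K_a γ z = 2c√K_a, so z_c = 2c/(γ√K_a) = 2×291/(102.9×0.6009) = 9.413 ft.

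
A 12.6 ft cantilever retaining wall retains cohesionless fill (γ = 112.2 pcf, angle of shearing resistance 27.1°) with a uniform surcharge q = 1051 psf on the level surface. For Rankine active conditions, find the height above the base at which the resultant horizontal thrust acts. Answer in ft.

5.46 ft

K_a = 0.3741.
Triangular part P₁ = ½K_aγH² = 3332 at H/3 = 4.200 ft; rectangular part P₂ = K_a q H = 4953 at H/2 = 6.300 ft.
ȳ = (P₁·4.200 + P₂·6.300)/(P₁+P₂) = 5.456 ft.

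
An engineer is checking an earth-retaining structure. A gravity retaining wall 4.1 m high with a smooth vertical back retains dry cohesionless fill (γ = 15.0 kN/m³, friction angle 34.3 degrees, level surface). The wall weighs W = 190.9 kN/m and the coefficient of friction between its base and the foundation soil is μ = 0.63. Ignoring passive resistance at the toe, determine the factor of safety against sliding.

K_a = tan²(45° − 34.3°/2) = 0.2792.
P_a = ½K_aγH² = 0.5×0.2792×15.0×4.1² = 35.20 kN/m, acting at H/3 = 1.367 m above the base.
FS_sliding = μW / P_a = 0.63×190.9 / 35.20 = 3.417.

3.42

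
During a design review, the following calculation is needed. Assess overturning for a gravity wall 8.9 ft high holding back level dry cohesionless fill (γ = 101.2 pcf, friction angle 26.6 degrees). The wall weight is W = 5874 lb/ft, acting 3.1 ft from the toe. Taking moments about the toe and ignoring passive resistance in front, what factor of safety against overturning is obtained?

4.01

K_a = tan²(45° − 26.6°/2) = 0.3814.
P_a = ½K_aγH² = 0.5×0.3814×101.2×8.9² = 1529 lb/ft, acting at H/3 = 2.967 ft above the base.
Overturning moment M_o = P_a × H/3 = 1529 × 2.967 = 4536.
Resisting moment M_r = W × 3.1 = 5874 × 3.1 = 18210.
FS_overturning = M_r/M_o = 18210/4536 = 4.015.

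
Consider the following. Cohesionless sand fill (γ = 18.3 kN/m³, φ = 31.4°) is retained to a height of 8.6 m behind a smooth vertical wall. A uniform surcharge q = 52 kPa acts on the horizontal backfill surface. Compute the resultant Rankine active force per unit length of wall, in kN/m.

354 kN/m

K_a = tan²(45° − φ/2) = 0.3149.
Soil triangle: ½ K_a γ H² = 0.5×0.3149×18.3×8.6² = 213.1 kN/m.
Surcharge rectangle: K_a q H = 0.3149×52×8.6 = 140.8 kN/m.
Total = 213.1 + 140.8 = 353.9 kN/m.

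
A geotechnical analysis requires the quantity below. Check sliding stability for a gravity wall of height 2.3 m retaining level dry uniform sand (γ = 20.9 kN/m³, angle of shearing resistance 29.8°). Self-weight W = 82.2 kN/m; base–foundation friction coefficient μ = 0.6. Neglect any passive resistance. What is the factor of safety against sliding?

2.66

K_a = tan²(45° − 29.8°/2) = 0.3360.
P_a = ½K_aγH² = 0.5×0.3360×20.9×2.3² = 18.58 kN/m, acting at H/3 = 0.7667 m above the base.
FS_sliding = μW / P_a = 0.6×82.2 / 18.58 = 2.655.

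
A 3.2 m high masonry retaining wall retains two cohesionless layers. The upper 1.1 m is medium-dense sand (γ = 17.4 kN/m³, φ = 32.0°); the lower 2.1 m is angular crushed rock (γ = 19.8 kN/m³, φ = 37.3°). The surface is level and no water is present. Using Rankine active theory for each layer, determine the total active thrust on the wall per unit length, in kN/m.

K_a1 = tan²(45°−32.0°/2) = 0.3073; K_a2 = tan²(45°−37.3°/2) = 0.2453.
Layer 1: σ at base = K_a1 γ₁ h₁ = 5.881 kPa; P₁ = ½×5.881×1.1 = 3.235.
Layer 2: σ_v at top = γ₁h₁ = 19.14; σ_h top = K_a2×19.14 = 4.696; σ_h base = K_a2×(19.14+19.8×2.1) = 14.90.
P₂ = ½(4.696+14.90)×2.1 = 20.57. Total P_a = 3.235+20.57 = 23.81 kN/m.

23.8 kN/m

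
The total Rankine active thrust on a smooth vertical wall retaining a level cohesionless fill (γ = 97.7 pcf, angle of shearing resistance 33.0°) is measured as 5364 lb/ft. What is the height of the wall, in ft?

19.3 ft

K_a = 0.2948. P_a = ½ K_a γ H² ⇒ H = √(2P_a/(K_a γ)).
H = √(2×5364/(0.2948×97.7)) = 19.30 ft.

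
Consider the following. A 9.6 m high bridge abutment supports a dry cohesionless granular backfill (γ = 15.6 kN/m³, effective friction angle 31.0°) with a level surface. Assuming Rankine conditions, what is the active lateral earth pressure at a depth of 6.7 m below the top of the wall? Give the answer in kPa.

K_a = (1 − sin φ)/(1 + sin φ) = 0.3201.
σ_h = K_a γ z = 0.3201 × 15.6 × 6.7 = 33.46 kPa.

33.5 kPa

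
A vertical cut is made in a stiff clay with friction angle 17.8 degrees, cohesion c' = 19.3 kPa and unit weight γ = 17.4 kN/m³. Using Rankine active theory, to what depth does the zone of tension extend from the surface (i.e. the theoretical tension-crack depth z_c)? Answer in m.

3.04 m

K_a = tan²(45° − 17.8°/2) = 0.5318; √K_a = 0.7292.
The active pressure is zero where K_a γ z = 2c√K_a, so z_c = 2c/(γ√K_a) = 2×19.3/(17.4×0.7292) = 3.042 m.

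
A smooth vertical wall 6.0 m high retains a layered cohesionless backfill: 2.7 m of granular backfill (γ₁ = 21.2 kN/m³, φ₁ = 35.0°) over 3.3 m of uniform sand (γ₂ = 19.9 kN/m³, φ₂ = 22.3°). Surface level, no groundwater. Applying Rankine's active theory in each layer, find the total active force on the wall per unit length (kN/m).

155 kN/m

K_a1 = tan²(45°−35.0°/2) = 0.2710; K_a2 = tan²(45°−22.3°/2) = 0.4498.
Layer 1: σ at base = K_a1 γ₁ h₁ = 15.51 kPa; P₁ = ½×15.51×2.7 = 20.94.
Layer 2: σ_v at top = γ₁h₁ = 57.24; σ_h top = K_a2×57.24 = 25.75; σ_h base = K_a2×(57.24+19.9×3.3) = 55.29.
P₂ = ½(25.75+55.29)×3.3 = 133.7. Total P_a = 20.94+133.7 = 154.7 kN/m.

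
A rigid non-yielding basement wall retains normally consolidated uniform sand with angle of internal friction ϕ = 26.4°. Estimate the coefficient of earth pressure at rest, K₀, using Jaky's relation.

K₀ = 1 − sin φ' = 1 − sin 26.4° = 0.5554.

0.555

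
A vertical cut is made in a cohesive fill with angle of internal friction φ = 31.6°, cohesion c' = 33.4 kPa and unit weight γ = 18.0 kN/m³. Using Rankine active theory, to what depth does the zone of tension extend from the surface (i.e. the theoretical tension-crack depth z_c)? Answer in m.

K_a = tan²(45° − 31.6°/2) = 0.3123; √K_a = 0.5589.
The active pressure is zero where K_a γ z = 2c√K_a, so z_c = 2c/(γ√K_a) = 2×33.4/(18.0×0.5589) = 6.640 m.

6.64 m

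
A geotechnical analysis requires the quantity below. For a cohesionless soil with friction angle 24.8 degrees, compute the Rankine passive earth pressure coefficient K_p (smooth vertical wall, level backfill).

K_p = (1 + sin φ)/(1 − sin φ) = tan²(45° + 24.8°/2) = 2.445.

2.45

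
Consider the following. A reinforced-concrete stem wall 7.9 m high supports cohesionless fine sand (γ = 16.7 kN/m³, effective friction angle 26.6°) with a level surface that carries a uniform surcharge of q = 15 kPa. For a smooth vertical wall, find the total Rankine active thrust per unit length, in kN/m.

244 kN/m

K_a = tan²(45° − φ/2) = 0.3814.
Soil triangle: ½ K_a γ H² = 0.5×0.3814×16.7×7.9² = 198.8 kN/m.
Surcharge rectangle: K_a q H = 0.3814×15×7.9 = 45.20 kN/m.
Total = 198.8 + 45.20 = 244.0 kN/m.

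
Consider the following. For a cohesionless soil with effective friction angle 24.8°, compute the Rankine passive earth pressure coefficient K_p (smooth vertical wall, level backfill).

K_p = (1 + sin φ)/(1 − sin φ) = tan²(45° + 24.8°/2) = 2.445.

2.45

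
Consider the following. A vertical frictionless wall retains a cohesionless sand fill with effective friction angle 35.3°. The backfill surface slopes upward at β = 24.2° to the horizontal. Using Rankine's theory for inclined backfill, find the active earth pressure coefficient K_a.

0.349

K_a = cos β · (cos β − √(cos²β − cos²φ)) / (cos β + √(cos²β − cos²φ)).
cos β = 0.9121, cos φ = 0.8161, √(cos²β − cos²φ) = 0.4073.
K_a = 0.9121 × (0.9121 − 0.4073)/(0.9121 + 0.4073) = 0.3490.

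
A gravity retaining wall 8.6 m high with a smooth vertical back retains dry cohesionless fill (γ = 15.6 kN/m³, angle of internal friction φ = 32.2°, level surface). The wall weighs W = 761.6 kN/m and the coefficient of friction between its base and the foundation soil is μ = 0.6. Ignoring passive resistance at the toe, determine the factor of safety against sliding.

K_a = tan²(45° − 32.2°/2) = 0.3047.
P_a = ½K_aγH² = 0.5×0.3047×15.6×8.6² = 175.8 kN/m, acting at H/3 = 2.867 m above the base.
FS_sliding = μW / P_a = 0.6×761.6 / 175.8 = 2.599.

2.60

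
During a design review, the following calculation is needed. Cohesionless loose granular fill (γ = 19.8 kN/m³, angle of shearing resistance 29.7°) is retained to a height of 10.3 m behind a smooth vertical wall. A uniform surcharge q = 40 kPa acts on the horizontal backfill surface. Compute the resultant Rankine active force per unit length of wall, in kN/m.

K_a = tan²(45° − φ/2) = 0.3374.
Soil triangle: ½ K_a γ H² = 0.5×0.3374×19.8×10.3² = 354.3 kN/m.
Surcharge rectangle: K_a q H = 0.3374×40×10.3 = 139.0 kN/m.
Total = 354.3 + 139.0 = 493.4 kN/m.

493 kN/m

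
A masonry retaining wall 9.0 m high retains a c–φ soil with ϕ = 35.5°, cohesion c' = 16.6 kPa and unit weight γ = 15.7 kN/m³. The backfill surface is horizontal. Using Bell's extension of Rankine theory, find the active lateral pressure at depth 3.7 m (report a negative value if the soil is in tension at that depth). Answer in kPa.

-1.69 kPa

K_a = (1 − sin φ)/(1 + sin φ) = 0.2653.
σ_a = K_a γ z − 2c√K_a = 0.2653×15.7×3.7 − 2×16.6×0.5150 = -1.690 kPa.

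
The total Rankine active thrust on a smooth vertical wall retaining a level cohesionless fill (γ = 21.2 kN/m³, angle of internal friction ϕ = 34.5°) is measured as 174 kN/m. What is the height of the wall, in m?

7.70 m

K_a = 0.2768. P_a = ½ K_a γ H² ⇒ H = √(2P_a/(K_a γ)).
H = √(2×174/(0.2768×21.2)) = 7.701 m.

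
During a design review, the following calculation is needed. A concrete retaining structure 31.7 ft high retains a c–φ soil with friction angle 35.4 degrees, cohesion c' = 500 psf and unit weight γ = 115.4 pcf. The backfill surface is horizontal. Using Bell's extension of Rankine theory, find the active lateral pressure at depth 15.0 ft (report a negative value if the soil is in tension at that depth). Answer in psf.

-55.0 psf

K_a = (1 − sin φ)/(1 + sin φ) = 0.2664.
σ_a = K_a γ z − 2c√K_a = 0.2664×115.4×15.0 − 2×500×0.5161 = -55.00 psf.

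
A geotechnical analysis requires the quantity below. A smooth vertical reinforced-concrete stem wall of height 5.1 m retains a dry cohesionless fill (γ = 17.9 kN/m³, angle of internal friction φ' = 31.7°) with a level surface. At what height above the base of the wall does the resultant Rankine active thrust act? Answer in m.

1.70 m

K_a = 0.3111.
The pressure distribution is triangular, so the resultant acts at H/3 above the base = 5.1/3 = 1.700 m.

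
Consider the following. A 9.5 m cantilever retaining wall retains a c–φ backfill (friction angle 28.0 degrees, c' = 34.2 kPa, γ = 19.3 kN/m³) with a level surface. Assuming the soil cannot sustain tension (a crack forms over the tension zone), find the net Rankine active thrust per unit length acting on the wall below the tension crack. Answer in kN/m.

K_a = 0.3610; √K_a = 0.6009.
Tension-crack depth z_c = 2c/(γ√K_a) = 2×34.2/(19.3×0.6009) = 5.898 m.
σ_a at base = K_a γ H − 2c√K_a = 0.3610×19.3×9.5 − 2×34.2×0.6009 = 25.10 kPa.
P_a = ½ × 25.10 × (H − z_c) = 0.5×25.10×3.602 = 45.20 kN/m.

45.2 kN/m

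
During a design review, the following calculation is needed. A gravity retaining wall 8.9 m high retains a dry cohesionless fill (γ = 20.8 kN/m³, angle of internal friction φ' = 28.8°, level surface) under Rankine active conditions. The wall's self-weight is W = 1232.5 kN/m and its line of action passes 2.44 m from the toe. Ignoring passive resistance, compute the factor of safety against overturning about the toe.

K_a = tan²(45° − 28.8°/2) = 0.3498.
P_a = ½K_aγH² = 0.5×0.3498×20.8×8.9² = 288.1 kN/m, acting at H/3 = 2.967 m above the base.
Overturning moment M_o = P_a × H/3 = 288.1 × 2.967 = 854.8.
Resisting moment M_r = W × 2.44 = 1232.5 × 2.44 = 3007.
FS_overturning = M_r/M_o = 3007/854.8 = 3.518.

3.52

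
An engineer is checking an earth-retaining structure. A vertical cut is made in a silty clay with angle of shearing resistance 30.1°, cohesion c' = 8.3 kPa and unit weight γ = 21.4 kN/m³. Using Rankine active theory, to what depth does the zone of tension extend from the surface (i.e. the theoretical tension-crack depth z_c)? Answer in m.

1.35 m

K_a = tan²(45° − 30.1°/2) = 0.3320; √K_a = 0.5762.
The active pressure is zero where K_a γ z = 2c√K_a, so z_c = 2c/(γ√K_a) = 2×8.3/(21.4×0.5762) = 1.346 m.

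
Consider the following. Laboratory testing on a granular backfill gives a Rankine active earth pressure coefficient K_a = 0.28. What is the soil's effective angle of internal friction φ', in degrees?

34.2°

K_a = tan²(45° − φ/2) ⇒ 45° − φ/2 = arctan(√0.28) = 27.89°.
φ = 2(45° − 27.89°) = 34.23°.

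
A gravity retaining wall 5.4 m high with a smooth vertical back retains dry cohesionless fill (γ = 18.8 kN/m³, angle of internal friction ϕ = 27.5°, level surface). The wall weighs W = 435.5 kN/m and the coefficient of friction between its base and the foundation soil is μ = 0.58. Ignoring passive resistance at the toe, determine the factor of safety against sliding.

2.50

K_a = tan²(45° − 27.5°/2) = 0.3682.
P_a = ½K_aγH² = 0.5×0.3682×18.8×5.4² = 100.9 kN/m, acting at H/3 = 1.800 m above the base.
FS_sliding = μW / P_a = 0.58×435.5 / 100.9 = 2.503.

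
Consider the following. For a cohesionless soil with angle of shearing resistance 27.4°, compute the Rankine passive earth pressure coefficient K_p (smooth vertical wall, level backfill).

K_p = (1 + sin φ)/(1 − sin φ) = tan²(45° + 27.4°/2) = 2.705.

2.71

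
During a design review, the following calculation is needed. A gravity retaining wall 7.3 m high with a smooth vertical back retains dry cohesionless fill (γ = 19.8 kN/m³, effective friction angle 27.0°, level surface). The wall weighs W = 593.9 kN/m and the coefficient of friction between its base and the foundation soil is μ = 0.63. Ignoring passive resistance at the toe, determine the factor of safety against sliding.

1.89

K_a = tan²(45° − 27.0°/2) = 0.3755.
P_a = ½K_aγH² = 0.5×0.3755×19.8×7.3² = 198.1 kN/m, acting at H/3 = 2.433 m above the base.
FS_sliding = μW / P_a = 0.63×593.9 / 198.1 = 1.889.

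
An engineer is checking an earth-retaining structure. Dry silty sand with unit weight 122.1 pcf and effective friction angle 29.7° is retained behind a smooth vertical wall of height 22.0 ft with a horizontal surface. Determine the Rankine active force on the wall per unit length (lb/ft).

9970 lb/ft

K_a = tan²(45° − φ/2) = 0.3374.
P_a = ½ K_a γ H² = 0.5 × 0.3374 × 122.1 × 22.0² = 9969 lb/ft.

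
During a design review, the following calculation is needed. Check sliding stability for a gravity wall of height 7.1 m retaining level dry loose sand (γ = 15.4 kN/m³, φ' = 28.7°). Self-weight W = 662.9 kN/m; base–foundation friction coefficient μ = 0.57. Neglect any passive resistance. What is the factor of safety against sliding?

K_a = tan²(45° − 28.7°/2) = 0.3511.
P_a = ½K_aγH² = 0.5×0.3511×15.4×7.1² = 136.3 kN/m, acting at H/3 = 2.367 m above the base.
FS_sliding = μW / P_a = 0.57×662.9 / 136.3 = 2.772.

2.77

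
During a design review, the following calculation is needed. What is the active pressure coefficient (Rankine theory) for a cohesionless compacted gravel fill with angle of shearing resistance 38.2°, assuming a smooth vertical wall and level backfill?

K_a = tan²(45° − φ/2) = tan²(25.90°) = 0.2358.

0.236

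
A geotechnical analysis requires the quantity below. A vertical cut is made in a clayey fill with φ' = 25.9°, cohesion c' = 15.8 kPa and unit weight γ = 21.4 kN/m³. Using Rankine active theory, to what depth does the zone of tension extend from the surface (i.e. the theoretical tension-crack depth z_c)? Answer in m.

2.36 m

K_a = tan²(45° − 25.9°/2) = 0.3920; √K_a = 0.6261.
The active pressure is zero where K_a γ z = 2c√K_a, so z_c = 2c/(γ√K_a) = 2×15.8/(21.4×0.6261) = 2.359 m.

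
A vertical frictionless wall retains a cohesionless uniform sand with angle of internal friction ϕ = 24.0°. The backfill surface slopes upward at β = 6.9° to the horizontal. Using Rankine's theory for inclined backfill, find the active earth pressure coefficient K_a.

0.434

K_a = cos β · (cos β − √(cos²β − cos²φ)) / (cos β + √(cos²β − cos²φ)).
cos β = 0.9928, cos φ = 0.9135, √(cos²β − cos²φ) = 0.3886.
K_a = 0.9928 × (0.9928 − 0.3886)/(0.9928 + 0.3886) = 0.4342.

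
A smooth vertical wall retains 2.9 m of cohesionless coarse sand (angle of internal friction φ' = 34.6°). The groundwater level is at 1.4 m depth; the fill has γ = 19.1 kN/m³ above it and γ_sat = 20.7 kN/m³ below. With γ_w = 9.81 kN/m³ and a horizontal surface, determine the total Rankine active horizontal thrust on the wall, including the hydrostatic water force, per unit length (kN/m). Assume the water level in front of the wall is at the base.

30.6 kN/m

K_a = tan²(45° − φ/2) = 0.2756.
γ' = 20.7 − 9.81 = 10.89 kN/m³. Depth below WT = 1.5 m.
σ'_h at WT = K_a γ d_w = 7.371 kPa; at base = 7.371 + K_a γ' × 1.5 = 11.87 kPa.
P₁ (0–1.4 m) = ½×7.371×1.4 = 5.159. P₂ (1.4–2.9 m) = ½(7.371+11.87)×1.5 = 14.43.
P_w = ½ γ_w h₂² = 0.5×9.81×1.5² = 11.04. Total = 5.159+14.43+11.04 = 30.63 kN/m.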